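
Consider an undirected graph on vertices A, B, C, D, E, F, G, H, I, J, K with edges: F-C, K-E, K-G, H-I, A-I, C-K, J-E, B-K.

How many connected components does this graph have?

3

From A: component {A, H, I}.
From B: component {B, C, E, F, G, J, K}.
From D: component {D}.
That's 3 components.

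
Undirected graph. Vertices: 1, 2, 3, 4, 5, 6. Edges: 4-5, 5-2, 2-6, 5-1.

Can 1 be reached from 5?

Explore from 5.
Distance 1: reach 1, 2, 4.
Found 1.

Yes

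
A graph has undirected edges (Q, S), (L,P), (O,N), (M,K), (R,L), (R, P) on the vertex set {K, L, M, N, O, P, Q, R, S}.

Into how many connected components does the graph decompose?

4

From K: component {K, M}.
From L: component {L, P, R}.
From N: component {N, O}.
From Q: component {Q, S}.
That's 4 components.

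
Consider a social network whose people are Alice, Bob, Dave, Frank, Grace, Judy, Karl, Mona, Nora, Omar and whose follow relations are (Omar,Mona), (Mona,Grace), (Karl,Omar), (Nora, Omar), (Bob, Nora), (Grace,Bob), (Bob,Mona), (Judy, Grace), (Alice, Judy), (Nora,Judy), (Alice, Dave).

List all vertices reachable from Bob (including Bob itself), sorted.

Bob, Grace, Judy, Mona, Nora, Omar

Start at Bob.
Its neighbours: Mona, Nora.
Then their neighbours: Grace, Judy, Omar.
Nothing further is reachable.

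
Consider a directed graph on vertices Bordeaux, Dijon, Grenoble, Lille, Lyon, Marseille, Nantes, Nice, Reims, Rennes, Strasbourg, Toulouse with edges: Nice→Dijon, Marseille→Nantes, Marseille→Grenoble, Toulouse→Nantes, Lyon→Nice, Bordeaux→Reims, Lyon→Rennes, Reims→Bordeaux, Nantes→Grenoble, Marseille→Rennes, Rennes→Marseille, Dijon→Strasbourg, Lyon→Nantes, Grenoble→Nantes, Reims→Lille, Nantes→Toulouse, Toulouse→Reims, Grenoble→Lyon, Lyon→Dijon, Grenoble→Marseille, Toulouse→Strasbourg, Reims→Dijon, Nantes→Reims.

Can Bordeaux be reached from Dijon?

Explore from Dijon.
Distance 1: reach Strasbourg.
The search from Dijon is exhausted; no directed path reaches Bordeaux.

No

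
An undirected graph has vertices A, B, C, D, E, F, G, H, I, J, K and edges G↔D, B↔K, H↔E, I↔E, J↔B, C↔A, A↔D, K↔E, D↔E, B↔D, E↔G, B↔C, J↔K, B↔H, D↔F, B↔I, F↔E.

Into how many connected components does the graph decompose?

From A: component {A, B, C, D, E, F, G, H, I, J, K}.
That's 1 component.

1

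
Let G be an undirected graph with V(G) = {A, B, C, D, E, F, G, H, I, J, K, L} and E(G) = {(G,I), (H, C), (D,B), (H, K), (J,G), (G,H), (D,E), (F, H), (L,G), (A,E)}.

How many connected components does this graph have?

From A: component {A, B, D, E}.
From C: component {C, F, G, H, I, J, K, L}.
That's 2 components.

2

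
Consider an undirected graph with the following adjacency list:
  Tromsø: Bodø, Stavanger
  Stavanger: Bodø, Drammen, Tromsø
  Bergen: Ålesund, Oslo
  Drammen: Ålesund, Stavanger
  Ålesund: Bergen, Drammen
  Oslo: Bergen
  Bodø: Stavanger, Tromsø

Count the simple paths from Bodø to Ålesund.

Bodø–Stavanger–Drammen–Ålesund
Bodø–Tromsø–Stavanger–Drammen–Ålesund

2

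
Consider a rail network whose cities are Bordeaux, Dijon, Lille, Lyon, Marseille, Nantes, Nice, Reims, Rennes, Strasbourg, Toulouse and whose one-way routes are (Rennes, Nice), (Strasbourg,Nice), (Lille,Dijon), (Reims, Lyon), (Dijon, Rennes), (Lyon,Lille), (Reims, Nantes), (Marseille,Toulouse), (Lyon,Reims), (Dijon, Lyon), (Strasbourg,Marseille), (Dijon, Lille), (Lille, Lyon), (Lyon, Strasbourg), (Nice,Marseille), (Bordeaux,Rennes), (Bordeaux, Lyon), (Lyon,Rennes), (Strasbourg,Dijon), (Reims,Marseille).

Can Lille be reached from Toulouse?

No

Toulouse has no outgoing edges, so nothing is reachable from it.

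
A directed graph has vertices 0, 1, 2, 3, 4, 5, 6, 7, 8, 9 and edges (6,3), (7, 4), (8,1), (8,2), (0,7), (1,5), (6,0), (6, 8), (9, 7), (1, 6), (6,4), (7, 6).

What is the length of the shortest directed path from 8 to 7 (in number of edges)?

Distance 0: 8.
Distance 1: 1, 2.
Distance 2: 5, 6.
Distance 3: 0, 3, 4.
Distance 4: 7 — contains 7.

4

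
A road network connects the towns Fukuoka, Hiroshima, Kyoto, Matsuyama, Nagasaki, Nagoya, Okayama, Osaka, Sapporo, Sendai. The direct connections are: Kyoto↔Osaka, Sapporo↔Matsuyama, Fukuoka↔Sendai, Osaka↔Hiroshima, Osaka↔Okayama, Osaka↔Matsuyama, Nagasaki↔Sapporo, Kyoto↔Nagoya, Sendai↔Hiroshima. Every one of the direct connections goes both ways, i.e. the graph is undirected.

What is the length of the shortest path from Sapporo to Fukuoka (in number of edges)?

Distance 0: Sapporo.
Distance 1: Matsuyama, Nagasaki.
Distance 2: Osaka.
Distance 3: Hiroshima, Kyoto, Okayama.
Distance 4: Nagoya, Sendai.
Distance 5: Fukuoka — contains Fukuoka.

5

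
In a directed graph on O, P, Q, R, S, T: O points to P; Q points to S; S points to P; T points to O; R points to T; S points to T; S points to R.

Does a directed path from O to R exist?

Explore from O.
Distance 1: reach P.
The search from O is exhausted; no directed path reaches R.

No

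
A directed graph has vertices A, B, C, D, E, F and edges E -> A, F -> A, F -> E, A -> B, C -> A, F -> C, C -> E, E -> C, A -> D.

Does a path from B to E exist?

B has no outgoing edges, so nothing is reachable from it.

No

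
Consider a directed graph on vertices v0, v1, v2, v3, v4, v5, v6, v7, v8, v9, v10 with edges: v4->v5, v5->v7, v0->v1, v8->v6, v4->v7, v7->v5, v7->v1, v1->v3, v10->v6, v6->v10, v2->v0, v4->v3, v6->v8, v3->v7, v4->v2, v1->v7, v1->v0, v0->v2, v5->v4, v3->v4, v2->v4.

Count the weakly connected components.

From v0: component {v0, v1, v2, v3, v4, v5, v7}.
From v6: component {v6, v8, v10}.
From v9: component {v9}.
That's 3 components.

3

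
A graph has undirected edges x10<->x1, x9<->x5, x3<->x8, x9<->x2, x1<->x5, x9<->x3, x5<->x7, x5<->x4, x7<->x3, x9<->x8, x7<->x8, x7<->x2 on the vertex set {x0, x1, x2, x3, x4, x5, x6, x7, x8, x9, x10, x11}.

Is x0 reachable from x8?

No

Explore from x8.
Distance 1: reach x3, x7, x9.
Distance 2: reach x2, x5.
Distance 3: reach x1, x4.
Distance 4: reach x10.
The search is exhausted without reaching x0; it lies in a different component.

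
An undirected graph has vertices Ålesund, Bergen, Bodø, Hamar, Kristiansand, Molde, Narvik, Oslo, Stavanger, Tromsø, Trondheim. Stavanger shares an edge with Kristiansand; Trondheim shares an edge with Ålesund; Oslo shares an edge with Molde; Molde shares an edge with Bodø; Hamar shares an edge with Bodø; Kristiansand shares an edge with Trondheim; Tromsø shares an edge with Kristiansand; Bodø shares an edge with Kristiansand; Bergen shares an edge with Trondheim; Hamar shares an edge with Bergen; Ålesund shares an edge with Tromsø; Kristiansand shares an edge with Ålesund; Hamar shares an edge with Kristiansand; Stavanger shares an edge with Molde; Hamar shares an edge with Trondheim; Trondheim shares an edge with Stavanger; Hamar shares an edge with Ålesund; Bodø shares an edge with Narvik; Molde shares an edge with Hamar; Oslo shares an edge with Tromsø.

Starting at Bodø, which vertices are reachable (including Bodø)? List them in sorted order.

Start at Bodø.
Its neighbours: Hamar, Kristiansand, Molde, Narvik.
Then their neighbours: Ålesund, Bergen, Oslo, Stavanger, Tromsø, Trondheim.
Every vertex is now reached.

Ålesund, Bergen, Bodø, Hamar, Kristiansand, Molde, Narvik, Oslo, Stavanger, Tromsø, Trondheim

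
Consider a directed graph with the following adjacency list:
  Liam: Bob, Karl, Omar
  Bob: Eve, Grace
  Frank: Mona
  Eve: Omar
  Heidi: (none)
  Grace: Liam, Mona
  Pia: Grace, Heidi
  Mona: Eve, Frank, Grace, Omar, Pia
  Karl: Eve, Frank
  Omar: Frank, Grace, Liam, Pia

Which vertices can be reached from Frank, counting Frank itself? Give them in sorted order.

Start at Frank.
Its neighbours: Mona.
Then their neighbours: Eve, Grace, Omar, Pia.
Then next layer: Heidi, Liam.
Then next layer: Bob, Karl.
Every vertex is now reached.

Bob, Eve, Frank, Grace, Heidi, Karl, Liam, Mona, Omar, Pia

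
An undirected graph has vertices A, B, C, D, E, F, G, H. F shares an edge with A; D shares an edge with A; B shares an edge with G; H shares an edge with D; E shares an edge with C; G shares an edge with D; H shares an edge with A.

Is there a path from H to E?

Explore from H.
Distance 1: reach A, D.
Distance 2: reach F, G.
Distance 3: reach B.
The search is exhausted without reaching E; it lies in a different component.

No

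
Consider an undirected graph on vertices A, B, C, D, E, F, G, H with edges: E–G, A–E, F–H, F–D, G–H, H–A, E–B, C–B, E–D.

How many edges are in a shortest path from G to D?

Distance 0: G.
Distance 1: E, H.
Distance 2: A, B, D, F — contains D.

2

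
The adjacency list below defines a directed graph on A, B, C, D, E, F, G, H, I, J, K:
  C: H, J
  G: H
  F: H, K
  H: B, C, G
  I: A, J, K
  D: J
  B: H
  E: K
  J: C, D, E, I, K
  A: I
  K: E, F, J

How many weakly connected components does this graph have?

From A: component {A, B, C, D, E, F, G, H, I, J, K}.
That's 1 component.

1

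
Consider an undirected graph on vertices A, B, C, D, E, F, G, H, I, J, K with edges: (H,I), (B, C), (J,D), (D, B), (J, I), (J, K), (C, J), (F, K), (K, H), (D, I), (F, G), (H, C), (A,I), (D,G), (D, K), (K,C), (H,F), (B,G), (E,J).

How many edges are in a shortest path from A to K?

3

Distance 0: A.
Distance 1: I.
Distance 2: D, H, J.
Distance 3: B, C, E, F, G, K — contains K.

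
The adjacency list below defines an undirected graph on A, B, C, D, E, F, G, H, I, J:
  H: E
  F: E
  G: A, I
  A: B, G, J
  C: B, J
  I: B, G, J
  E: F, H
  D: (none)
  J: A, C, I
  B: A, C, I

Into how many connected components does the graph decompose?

From A: component {A, B, C, G, I, J}.
From D: component {D}.
From E: component {E, F, H}.
That's 3 components.

3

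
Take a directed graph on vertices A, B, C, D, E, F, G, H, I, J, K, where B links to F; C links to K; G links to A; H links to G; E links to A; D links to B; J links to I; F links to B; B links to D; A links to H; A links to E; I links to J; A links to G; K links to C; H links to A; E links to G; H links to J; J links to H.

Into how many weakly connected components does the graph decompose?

From A: component {A, E, G, H, I, J}.
From B: component {B, D, F}.
From C: component {C, K}.
That's 3 components.

3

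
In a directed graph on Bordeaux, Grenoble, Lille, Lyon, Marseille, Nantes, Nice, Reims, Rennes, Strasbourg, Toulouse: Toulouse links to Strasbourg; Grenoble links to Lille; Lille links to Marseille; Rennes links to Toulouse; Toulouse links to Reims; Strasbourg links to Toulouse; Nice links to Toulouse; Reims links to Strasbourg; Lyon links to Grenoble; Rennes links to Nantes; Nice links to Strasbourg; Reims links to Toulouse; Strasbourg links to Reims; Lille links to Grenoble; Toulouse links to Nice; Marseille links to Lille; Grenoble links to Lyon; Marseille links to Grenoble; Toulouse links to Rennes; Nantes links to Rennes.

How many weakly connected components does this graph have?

From Bordeaux: component {Bordeaux}.
From Grenoble: component {Grenoble, Lille, Lyon, Marseille}.
From Nantes: component {Nantes, Nice, Reims, Rennes, Strasbourg, Toulouse}.
That's 3 components.

3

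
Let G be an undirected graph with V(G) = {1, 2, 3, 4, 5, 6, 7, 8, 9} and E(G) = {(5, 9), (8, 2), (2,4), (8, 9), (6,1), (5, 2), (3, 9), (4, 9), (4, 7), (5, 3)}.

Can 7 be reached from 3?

Explore from 3.
Distance 1: reach 5, 9.
Distance 2: reach 2, 4, 8.
Distance 3: reach 7.
Found 7.

Yes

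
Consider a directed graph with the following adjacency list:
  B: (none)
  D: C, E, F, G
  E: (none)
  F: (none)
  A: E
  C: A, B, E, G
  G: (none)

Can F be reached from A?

Explore from A.
Distance 1: reach E.
The search from A is exhausted; no directed path reaches F.

No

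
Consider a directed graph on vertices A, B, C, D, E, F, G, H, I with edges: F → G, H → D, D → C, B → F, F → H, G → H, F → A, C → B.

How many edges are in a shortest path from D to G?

4

Distance 0: D.
Distance 1: C.
Distance 2: B.
Distance 3: F.
Distance 4: A, G, H — contains G.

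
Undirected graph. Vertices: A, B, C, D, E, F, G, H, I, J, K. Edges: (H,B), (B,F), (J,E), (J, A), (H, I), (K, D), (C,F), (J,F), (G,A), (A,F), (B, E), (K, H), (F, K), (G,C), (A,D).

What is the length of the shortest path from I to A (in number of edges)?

Distance 0: I.
Distance 1: H.
Distance 2: B, K.
Distance 3: D, E, F.
Distance 4: A, C, J — contains A.

4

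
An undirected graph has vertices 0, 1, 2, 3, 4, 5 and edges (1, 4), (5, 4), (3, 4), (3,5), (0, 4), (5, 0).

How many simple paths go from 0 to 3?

0–4–3
0–4–5–3
0–5–3
0–5–4–3

4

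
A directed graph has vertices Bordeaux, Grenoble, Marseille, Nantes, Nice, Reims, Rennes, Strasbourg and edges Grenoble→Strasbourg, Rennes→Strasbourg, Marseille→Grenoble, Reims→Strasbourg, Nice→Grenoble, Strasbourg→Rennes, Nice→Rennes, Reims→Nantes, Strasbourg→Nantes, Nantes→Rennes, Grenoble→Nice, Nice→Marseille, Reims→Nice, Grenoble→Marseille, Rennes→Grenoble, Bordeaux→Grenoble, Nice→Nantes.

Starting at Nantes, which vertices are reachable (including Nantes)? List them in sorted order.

Start at Nantes.
Its neighbours: Rennes.
Then their neighbours: Grenoble, Strasbourg.
Then next layer: Marseille, Nice.
Nothing further is reachable.

Grenoble, Marseille, Nantes, Nice, Rennes, Strasbourg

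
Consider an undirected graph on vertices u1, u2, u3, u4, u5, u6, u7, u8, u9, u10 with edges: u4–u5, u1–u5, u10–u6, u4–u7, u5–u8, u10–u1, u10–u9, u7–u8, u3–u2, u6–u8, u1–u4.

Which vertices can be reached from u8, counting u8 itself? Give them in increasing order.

Start at u8.
Its neighbours: u5, u6, u7.
Then their neighbours: u1, u4, u10.
Then next layer: u9.
Nothing further is reachable.

u1, u4, u5, u6, u7, u8, u9, u10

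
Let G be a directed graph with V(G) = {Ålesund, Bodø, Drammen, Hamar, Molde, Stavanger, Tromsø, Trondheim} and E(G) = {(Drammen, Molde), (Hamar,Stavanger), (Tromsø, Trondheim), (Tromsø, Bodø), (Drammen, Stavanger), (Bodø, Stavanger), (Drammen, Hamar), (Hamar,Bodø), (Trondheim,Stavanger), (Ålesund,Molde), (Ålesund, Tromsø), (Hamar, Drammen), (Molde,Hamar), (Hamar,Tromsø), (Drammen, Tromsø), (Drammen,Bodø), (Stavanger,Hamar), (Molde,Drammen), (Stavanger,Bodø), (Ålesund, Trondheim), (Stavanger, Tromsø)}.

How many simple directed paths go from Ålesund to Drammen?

Ålesund→Molde→Drammen
Ålesund→Molde→Hamar→Drammen
Ålesund→Tromsø→Bodø→Stavanger→Hamar→Drammen
Ålesund→Tromsø→Trondheim→Stavanger→Hamar→Drammen
Ålesund→Trondheim→Stavanger→Hamar→Drammen

5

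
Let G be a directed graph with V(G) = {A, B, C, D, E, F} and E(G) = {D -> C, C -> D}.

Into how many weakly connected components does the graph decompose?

5

From A: component {A}.
From B: component {B}.
From C: component {C, D}.
From E: component {E}.
From F: component {F}.
That's 5 components.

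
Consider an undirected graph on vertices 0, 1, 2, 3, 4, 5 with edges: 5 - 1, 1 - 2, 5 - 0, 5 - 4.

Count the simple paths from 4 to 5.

1

4–5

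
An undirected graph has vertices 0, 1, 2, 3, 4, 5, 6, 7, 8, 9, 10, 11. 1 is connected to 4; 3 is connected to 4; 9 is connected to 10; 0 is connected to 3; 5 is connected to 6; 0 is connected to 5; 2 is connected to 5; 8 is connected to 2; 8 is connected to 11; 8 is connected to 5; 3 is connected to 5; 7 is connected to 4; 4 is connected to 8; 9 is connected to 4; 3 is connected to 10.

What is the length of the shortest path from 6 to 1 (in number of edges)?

4

Distance 0: 6.
Distance 1: 5.
Distance 2: 0, 2, 3, 8.
Distance 3: 4, 10, 11.
Distance 4: 1, 7, 9 — contains 1.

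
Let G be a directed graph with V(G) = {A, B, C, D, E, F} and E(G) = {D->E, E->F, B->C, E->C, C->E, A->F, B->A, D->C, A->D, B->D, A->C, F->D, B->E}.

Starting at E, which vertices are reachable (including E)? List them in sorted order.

C, D, E, F

Start at E.
Its neighbours: C, F.
Then their neighbours: D.
Nothing further is reachable.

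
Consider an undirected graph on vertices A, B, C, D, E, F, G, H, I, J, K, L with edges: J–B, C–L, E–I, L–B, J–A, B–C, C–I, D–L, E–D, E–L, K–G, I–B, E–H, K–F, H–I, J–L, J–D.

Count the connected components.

From A: component {A, B, C, D, E, H, I, J, L}.
From F: component {F, G, K}.
That's 2 components.

2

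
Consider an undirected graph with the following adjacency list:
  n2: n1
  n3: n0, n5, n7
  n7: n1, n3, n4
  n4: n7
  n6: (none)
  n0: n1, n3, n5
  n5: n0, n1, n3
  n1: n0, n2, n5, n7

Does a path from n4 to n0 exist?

Yes

Explore from n4.
Distance 1: reach n7.
Distance 2: reach n1, n3.
Distance 3: reach n0, n2, n5.
Found n0.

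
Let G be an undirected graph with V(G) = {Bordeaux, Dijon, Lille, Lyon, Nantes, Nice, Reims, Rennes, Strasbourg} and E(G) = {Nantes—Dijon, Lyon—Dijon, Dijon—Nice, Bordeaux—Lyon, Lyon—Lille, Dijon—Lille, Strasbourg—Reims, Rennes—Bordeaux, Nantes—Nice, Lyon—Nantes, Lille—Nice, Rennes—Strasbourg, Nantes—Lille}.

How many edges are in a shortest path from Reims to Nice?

Distance 0: Reims.
Distance 1: Strasbourg.
Distance 2: Rennes.
Distance 3: Bordeaux.
Distance 4: Lyon.
Distance 5: Dijon, Lille, Nantes.
Distance 6: Nice — contains Nice.

6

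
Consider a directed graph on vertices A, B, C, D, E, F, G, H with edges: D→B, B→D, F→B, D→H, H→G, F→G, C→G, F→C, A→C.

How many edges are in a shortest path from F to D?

2

Distance 0: F.
Distance 1: B, C, G.
Distance 2: D — contains D.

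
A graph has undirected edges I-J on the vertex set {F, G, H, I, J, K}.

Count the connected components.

5

From F: component {F}.
From G: component {G}.
From H: component {H}.
From I: component {I, J}.
From K: component {K}.
That's 5 components.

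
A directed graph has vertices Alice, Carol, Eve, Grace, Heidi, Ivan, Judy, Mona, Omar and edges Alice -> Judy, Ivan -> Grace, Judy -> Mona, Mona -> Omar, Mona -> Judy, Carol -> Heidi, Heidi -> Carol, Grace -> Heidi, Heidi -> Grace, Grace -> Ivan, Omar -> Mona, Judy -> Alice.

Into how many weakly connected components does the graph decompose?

3

From Alice: component {Alice, Judy, Mona, Omar}.
From Carol: component {Carol, Grace, Heidi, Ivan}.
From Eve: component {Eve}.
That's 3 components.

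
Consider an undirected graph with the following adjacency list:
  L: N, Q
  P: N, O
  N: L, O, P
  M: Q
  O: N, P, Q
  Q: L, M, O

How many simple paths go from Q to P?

Q–L–N–O–P
Q–L–N–P
Q–O–N–P
Q–O–P

4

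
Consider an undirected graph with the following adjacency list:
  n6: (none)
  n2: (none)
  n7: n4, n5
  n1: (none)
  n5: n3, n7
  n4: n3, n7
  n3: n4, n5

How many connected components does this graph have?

From n1: component {n1}.
From n2: component {n2}.
From n3: component {n3, n4, n5, n7}.
From n6: component {n6}.
That's 4 components.

4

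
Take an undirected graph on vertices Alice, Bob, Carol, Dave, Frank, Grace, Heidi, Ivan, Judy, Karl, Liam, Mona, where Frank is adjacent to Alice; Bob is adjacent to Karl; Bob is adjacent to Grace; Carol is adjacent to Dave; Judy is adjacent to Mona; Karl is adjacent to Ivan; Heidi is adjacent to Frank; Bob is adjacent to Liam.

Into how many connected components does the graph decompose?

From Alice: component {Alice, Frank, Heidi}.
From Bob: component {Bob, Grace, Ivan, Karl, Liam}.
From Carol: component {Carol, Dave}.
From Judy: component {Judy, Mona}.
That's 4 components.

4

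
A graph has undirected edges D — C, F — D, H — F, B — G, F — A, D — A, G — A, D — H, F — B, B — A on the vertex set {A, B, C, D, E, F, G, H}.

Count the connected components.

From A: component {A, B, C, D, F, G, H}.
From E: component {E}.
That's 2 components.

2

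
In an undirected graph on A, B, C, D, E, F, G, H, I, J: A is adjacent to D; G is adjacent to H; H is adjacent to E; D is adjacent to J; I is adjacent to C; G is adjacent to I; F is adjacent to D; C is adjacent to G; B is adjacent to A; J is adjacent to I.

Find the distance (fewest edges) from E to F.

Distance 0: E.
Distance 1: H.
Distance 2: G.
Distance 3: C, I.
Distance 4: J.
Distance 5: D.
Distance 6: A, F — contains F.

6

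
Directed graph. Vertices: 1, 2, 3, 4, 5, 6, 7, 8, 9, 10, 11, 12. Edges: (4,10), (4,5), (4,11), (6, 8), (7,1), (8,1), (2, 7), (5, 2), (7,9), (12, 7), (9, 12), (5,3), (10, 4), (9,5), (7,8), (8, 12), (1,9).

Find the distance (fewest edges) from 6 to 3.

5

Distance 0: 6.
Distance 1: 8.
Distance 2: 1, 12.
Distance 3: 7, 9.
Distance 4: 5.
Distance 5: 2, 3 — contains 3.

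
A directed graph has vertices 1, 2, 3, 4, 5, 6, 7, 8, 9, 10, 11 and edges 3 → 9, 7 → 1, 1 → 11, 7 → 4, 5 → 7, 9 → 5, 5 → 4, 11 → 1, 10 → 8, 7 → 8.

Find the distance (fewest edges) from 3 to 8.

4

Distance 0: 3.
Distance 1: 9.
Distance 2: 5.
Distance 3: 4, 7.
Distance 4: 1, 8 — contains 8.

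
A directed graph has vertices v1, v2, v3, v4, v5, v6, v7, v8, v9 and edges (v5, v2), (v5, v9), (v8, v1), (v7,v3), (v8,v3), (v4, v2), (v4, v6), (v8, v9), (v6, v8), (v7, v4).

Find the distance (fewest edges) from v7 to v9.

Distance 0: v7.
Distance 1: v3, v4.
Distance 2: v2, v6.
Distance 3: v8.
Distance 4: v1, v9 — contains v9.

4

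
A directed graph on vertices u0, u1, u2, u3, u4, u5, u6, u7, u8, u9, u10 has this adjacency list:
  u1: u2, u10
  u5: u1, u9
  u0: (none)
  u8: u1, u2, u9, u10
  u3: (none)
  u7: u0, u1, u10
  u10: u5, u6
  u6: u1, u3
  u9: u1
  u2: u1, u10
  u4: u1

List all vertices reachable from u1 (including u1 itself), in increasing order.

Start at u1.
Its neighbours: u2, u10.
Then their neighbours: u5, u6.
Then next layer: u3, u9.
Nothing further is reachable.

u1, u2, u3, u5, u6, u9, u10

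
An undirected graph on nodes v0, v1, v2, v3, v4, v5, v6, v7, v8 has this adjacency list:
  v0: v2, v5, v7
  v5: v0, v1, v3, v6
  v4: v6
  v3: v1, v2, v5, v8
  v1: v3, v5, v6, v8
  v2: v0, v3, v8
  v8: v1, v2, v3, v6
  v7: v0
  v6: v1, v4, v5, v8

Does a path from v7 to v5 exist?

Explore from v7.
Distance 1: reach v0.
Distance 2: reach v2, v5.
Found v5.

Yes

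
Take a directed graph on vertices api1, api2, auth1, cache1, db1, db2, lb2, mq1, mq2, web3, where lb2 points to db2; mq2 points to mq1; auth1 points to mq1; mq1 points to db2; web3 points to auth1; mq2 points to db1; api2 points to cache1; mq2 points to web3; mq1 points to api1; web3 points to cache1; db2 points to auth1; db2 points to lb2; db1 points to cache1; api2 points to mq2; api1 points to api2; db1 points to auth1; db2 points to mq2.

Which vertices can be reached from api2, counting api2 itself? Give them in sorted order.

api1, api2, auth1, cache1, db1, db2, lb2, mq1, mq2, web3

Start at api2.
Its neighbours: cache1, mq2.
Then their neighbours: db1, mq1, web3.
Then next layer: api1, auth1, db2.
Then next layer: lb2.
Every vertex is now reached.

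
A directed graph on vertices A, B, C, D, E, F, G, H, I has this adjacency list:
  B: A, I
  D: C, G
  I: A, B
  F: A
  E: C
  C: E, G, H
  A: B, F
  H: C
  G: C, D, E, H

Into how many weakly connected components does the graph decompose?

2

From A: component {A, B, F, I}.
From C: component {C, D, E, G, H}.
That's 2 components.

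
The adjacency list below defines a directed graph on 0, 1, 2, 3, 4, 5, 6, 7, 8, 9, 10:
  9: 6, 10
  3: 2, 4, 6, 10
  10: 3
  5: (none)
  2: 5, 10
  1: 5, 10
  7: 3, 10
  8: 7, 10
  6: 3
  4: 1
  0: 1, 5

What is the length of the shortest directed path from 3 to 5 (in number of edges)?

Distance 0: 3.
Distance 1: 2, 4, 6, 10.
Distance 2: 1, 5 — contains 5.

2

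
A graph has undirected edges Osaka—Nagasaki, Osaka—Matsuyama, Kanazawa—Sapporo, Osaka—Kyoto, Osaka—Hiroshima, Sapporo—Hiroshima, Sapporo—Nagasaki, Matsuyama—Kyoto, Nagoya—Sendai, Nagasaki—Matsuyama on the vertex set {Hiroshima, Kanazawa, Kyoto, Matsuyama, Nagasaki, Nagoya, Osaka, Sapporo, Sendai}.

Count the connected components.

2

From Hiroshima: component {Hiroshima, Kanazawa, Kyoto, Matsuyama, Nagasaki, Osaka, Sapporo}.
From Nagoya: component {Nagoya, Sendai}.
That's 2 components.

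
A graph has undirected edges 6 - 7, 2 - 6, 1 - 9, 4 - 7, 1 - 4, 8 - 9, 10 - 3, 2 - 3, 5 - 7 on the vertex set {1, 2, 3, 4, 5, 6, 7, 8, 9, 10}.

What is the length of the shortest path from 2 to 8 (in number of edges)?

6

Distance 0: 2.
Distance 1: 3, 6.
Distance 2: 7, 10.
Distance 3: 4, 5.
Distance 4: 1.
Distance 5: 9.
Distance 6: 8 — contains 8.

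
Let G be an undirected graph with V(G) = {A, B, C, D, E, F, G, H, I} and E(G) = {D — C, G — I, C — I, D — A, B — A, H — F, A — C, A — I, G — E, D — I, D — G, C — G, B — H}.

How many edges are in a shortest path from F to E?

6

Distance 0: F.
Distance 1: H.
Distance 2: B.
Distance 3: A.
Distance 4: C, D, I.
Distance 5: G.
Distance 6: E — contains E.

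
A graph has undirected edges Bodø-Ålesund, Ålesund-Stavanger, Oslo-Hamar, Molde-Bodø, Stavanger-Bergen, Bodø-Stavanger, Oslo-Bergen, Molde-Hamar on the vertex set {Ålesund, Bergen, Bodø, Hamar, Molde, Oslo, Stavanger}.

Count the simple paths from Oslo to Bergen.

3

Oslo–Bergen
Oslo–Hamar–Molde–Bodø–Ålesund–Stavanger–Bergen
Oslo–Hamar–Molde–Bodø–Stavanger–Bergen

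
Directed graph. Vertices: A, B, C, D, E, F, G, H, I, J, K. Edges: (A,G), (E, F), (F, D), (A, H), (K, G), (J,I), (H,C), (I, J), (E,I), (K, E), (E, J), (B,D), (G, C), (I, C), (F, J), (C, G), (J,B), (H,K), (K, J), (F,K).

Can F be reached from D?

No

D has no outgoing edges, so nothing is reachable from it.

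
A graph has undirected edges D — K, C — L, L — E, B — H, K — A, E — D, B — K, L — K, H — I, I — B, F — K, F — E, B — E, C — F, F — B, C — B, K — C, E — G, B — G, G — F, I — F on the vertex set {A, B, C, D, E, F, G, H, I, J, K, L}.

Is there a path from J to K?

J has no edges, so nothing is reachable from it.

No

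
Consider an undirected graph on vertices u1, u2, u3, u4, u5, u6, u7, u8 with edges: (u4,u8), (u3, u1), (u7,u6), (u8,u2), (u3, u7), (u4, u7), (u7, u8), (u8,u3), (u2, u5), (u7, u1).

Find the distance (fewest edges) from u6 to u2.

Distance 0: u6.
Distance 1: u7.
Distance 2: u1, u3, u4, u8.
Distance 3: u2 — contains u2.

3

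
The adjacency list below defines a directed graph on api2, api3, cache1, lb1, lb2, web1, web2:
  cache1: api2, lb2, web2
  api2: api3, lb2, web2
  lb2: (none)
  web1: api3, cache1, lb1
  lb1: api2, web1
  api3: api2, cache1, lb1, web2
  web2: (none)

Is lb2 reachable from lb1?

Yes

Explore from lb1.
Distance 1: reach api2, web1.
Distance 2: reach api3, cache1, lb2, web2.
Found lb2.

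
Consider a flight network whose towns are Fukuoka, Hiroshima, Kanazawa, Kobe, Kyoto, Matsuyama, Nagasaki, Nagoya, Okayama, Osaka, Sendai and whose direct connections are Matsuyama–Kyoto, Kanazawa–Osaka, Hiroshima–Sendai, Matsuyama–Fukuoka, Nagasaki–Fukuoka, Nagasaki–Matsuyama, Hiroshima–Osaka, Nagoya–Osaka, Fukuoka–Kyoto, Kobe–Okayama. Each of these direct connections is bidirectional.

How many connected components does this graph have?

From Fukuoka: component {Fukuoka, Kyoto, Matsuyama, Nagasaki}.
From Hiroshima: component {Hiroshima, Kanazawa, Nagoya, Osaka, Sendai}.
From Kobe: component {Kobe, Okayama}.
That's 3 components.

3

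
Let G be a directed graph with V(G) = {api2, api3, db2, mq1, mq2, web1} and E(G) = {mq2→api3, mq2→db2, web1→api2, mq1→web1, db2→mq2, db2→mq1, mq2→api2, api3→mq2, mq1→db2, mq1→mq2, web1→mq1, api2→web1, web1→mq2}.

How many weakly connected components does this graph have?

1

From api2: component {api2, api3, db2, mq1, mq2, web1}.
That's 1 component.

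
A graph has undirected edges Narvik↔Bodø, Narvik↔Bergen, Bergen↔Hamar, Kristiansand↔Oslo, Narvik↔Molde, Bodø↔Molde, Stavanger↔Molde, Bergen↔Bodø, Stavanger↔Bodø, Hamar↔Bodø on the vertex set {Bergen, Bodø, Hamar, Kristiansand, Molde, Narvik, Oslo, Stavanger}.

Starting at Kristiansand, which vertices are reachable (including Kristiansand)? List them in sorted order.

Start at Kristiansand.
Its neighbours: Oslo.
Nothing further is reachable.

Kristiansand, Oslo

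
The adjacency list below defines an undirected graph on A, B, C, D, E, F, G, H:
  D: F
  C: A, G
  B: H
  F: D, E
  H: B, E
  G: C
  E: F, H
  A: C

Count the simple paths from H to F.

1

H–E–F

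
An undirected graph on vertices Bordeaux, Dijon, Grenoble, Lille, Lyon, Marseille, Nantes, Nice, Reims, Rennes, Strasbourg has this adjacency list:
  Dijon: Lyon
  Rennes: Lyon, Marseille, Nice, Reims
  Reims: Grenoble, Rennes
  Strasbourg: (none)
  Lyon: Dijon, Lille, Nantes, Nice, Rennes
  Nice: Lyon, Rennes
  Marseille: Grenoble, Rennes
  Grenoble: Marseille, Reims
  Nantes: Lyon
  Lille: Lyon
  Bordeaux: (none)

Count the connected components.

3

From Bordeaux: component {Bordeaux}.
From Dijon: component {Dijon, Grenoble, Lille, Lyon, Marseille, Nantes, Nice, Reims, Rennes}.
From Strasbourg: component {Strasbourg}.
That's 3 components.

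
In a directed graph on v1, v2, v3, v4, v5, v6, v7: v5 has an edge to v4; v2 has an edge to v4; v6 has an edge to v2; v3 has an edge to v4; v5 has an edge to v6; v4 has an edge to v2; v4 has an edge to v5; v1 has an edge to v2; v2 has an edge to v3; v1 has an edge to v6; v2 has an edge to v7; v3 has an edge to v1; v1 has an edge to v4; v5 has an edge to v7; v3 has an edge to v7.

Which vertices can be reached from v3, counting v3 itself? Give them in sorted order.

v1, v2, v3, v4, v5, v6, v7

Start at v3.
Its neighbours: v1, v4, v7.
Then their neighbours: v2, v5, v6.
Every vertex is now reached.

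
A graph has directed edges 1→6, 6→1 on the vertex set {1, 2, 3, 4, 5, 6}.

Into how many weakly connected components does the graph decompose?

From 1: component {1, 6}.
From 2: component {2}.
From 3: component {3}.
From 4: component {4}.
From 5: component {5}.
That's 5 components.

5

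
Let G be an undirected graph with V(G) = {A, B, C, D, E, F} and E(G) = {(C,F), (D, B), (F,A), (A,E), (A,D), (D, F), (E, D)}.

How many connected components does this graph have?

1

From A: component {A, B, C, D, E, F}.
That's 1 component.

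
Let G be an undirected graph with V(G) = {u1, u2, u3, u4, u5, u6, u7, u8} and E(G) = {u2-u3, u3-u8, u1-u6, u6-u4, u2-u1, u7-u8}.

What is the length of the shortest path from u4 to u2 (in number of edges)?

Distance 0: u4.
Distance 1: u6.
Distance 2: u1.
Distance 3: u2 — contains u2.

3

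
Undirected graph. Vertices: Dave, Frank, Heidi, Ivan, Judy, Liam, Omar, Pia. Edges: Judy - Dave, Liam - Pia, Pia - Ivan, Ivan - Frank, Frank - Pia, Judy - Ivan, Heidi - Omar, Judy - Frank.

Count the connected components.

2

From Dave: component {Dave, Frank, Ivan, Judy, Liam, Pia}.
From Heidi: component {Heidi, Omar}.
That's 2 components.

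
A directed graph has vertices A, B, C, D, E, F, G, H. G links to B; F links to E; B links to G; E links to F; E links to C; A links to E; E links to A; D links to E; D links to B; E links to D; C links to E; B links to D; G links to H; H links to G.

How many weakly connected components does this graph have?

From A: component {A, B, C, D, E, F, G, H}.
That's 1 component.

1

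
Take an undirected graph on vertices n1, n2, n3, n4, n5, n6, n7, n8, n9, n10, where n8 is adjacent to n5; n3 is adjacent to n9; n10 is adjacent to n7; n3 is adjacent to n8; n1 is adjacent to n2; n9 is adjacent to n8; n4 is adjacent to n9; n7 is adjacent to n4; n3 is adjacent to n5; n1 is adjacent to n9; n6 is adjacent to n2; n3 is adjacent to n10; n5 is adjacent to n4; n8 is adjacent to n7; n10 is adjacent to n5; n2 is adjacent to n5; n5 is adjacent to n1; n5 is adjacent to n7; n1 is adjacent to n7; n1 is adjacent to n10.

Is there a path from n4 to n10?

Yes

Explore from n4.
Distance 1: reach n5, n7, n9.
Distance 2: reach n1, n2, n3, n8, n10.
Found n10.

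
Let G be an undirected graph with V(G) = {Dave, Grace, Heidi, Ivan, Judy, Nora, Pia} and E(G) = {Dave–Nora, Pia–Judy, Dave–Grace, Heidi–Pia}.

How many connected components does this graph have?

From Dave: component {Dave, Grace, Nora}.
From Heidi: component {Heidi, Judy, Pia}.
From Ivan: component {Ivan}.
That's 3 components.

3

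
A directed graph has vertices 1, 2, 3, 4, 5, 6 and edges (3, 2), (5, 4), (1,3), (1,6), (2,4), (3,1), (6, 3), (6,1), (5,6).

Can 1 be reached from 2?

Explore from 2.
Distance 1: reach 4.
The search from 2 is exhausted; no directed path reaches 1.

No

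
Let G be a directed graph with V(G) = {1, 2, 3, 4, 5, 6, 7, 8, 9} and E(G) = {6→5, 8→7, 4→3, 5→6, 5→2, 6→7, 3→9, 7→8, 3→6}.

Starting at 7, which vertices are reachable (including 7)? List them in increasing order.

Start at 7.
Its neighbours: 8.
Nothing further is reachable.

7, 8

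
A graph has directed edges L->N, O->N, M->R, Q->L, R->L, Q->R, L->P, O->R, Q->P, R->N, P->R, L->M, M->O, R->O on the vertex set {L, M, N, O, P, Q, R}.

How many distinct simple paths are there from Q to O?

7

Q→L→M→O
Q→L→M→R→O
Q→L→P→R→O
Q→P→R→L→M→O
Q→P→R→O
Q→R→L→M→O
Q→R→O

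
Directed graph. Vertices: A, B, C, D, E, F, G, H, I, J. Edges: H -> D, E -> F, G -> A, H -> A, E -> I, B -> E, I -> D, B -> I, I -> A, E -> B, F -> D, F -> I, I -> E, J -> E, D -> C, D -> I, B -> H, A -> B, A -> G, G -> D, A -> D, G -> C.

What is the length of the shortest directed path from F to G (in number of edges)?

Distance 0: F.
Distance 1: D, I.
Distance 2: A, C, E.
Distance 3: B, G — contains G.

3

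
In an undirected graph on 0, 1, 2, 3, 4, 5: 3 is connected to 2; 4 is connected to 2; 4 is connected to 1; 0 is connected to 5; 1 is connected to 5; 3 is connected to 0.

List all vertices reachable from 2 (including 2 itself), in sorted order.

Start at 2.
Its neighbours: 3, 4.
Then their neighbours: 0, 1.
Then next layer: 5.
Every vertex is now reached.

0, 1, 2, 3, 4, 5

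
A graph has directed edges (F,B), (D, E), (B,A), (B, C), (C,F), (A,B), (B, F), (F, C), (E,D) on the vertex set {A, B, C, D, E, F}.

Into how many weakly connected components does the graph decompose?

2

From A: component {A, B, C, F}.
From D: component {D, E}.
That's 2 components.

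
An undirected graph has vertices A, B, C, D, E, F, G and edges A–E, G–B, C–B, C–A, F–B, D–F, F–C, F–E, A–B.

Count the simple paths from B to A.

B–A
B–C–A
B–C–F–E–A
B–F–C–A
B–F–E–A

5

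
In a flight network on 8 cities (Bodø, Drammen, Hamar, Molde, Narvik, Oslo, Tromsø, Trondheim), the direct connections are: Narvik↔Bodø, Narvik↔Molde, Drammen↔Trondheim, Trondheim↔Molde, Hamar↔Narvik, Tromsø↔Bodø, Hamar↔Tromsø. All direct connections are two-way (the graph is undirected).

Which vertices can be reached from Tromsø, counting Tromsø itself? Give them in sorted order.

Bodø, Drammen, Hamar, Molde, Narvik, Tromsø, Trondheim

Start at Tromsø.
Its neighbours: Bodø, Hamar.
Then their neighbours: Narvik.
Then next layer: Molde.
Then next layer: Trondheim.
Then next layer: Drammen.
Nothing further is reachable.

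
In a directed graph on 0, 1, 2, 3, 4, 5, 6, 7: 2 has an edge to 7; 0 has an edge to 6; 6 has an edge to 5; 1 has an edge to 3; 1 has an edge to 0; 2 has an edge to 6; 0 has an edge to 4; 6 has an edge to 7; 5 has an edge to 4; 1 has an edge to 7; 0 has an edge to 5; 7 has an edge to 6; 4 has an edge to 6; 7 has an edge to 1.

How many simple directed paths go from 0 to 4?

0→4
0→5→4
0→6→5→4

3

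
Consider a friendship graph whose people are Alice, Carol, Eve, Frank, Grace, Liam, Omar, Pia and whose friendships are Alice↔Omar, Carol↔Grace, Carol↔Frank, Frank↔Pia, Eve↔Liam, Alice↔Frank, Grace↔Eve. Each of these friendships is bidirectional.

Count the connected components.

1

From Alice: component {Alice, Carol, Eve, Frank, Grace, Liam, Omar, Pia}.
That's 1 component.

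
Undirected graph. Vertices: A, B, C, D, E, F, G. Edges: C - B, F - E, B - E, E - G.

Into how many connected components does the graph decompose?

3

From A: component {A}.
From B: component {B, C, E, F, G}.
From D: component {D}.
That's 3 components.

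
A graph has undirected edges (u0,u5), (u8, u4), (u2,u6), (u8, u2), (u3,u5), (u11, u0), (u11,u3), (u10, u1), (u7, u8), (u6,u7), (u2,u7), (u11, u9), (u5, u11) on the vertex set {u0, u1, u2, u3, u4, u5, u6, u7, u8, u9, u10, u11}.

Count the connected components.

From u0: component {u0, u3, u5, u9, u11}.
From u1: component {u1, u10}.
From u2: component {u2, u4, u6, u7, u8}.
That's 3 components.

3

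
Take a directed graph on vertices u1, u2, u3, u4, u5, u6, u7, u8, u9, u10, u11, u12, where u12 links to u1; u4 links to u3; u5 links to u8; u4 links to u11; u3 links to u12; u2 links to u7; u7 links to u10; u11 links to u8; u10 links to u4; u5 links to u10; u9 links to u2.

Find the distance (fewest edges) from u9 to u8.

6

Distance 0: u9.
Distance 1: u2.
Distance 2: u7.
Distance 3: u10.
Distance 4: u4.
Distance 5: u3, u11.
Distance 6: u8, u12 — contains u8.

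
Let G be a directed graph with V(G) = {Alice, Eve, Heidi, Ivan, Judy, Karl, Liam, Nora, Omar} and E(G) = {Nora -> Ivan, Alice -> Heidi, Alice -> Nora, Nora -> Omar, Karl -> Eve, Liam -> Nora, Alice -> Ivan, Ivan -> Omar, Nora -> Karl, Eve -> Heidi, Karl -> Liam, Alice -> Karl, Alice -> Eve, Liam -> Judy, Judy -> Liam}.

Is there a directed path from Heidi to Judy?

No

Heidi has no outgoing edges, so nothing is reachable from it.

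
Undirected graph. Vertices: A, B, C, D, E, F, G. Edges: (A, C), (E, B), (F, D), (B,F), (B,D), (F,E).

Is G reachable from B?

Explore from B.
Distance 1: reach D, E, F.
The search is exhausted without reaching G; it lies in a different component.

No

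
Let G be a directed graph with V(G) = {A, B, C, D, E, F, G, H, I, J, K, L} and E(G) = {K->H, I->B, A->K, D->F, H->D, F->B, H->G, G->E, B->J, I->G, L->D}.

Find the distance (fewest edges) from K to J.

5

Distance 0: K.
Distance 1: H.
Distance 2: D, G.
Distance 3: E, F.
Distance 4: B.
Distance 5: J — contains J.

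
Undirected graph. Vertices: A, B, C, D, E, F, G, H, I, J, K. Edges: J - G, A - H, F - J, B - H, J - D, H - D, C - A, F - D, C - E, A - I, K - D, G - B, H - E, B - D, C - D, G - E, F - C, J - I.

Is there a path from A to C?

Yes

Explore from A.
Distance 1: reach C, H, I.
Found C.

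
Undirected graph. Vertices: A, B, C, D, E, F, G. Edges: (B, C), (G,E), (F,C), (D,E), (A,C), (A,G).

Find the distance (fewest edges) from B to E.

4

Distance 0: B.
Distance 1: C.
Distance 2: A, F.
Distance 3: G.
Distance 4: E — contains E.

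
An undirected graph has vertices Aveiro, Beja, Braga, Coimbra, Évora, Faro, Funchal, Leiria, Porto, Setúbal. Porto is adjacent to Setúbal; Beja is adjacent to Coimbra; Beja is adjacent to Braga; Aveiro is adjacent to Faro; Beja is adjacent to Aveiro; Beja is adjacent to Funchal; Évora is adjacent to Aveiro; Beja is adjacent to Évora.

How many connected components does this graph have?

3

From Aveiro: component {Aveiro, Beja, Braga, Coimbra, Évora, Faro, Funchal}.
From Leiria: component {Leiria}.
From Porto: component {Porto, Setúbal}.
That's 3 components.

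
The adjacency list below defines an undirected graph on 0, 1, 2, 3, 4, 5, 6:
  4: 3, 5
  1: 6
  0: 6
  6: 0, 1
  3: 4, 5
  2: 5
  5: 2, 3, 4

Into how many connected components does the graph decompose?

From 0: component {0, 1, 6}.
From 2: component {2, 3, 4, 5}.
That's 2 components.

2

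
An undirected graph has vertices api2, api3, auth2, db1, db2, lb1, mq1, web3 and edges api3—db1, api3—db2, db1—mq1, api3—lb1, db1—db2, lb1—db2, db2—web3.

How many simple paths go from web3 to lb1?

3

web3–db2–api3–lb1
web3–db2–db1–api3–lb1
web3–db2–lb1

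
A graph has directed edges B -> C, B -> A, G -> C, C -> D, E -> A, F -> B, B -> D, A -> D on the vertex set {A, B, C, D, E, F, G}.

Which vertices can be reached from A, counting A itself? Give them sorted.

A, D

Start at A.
Its neighbours: D.
Nothing further is reachable.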